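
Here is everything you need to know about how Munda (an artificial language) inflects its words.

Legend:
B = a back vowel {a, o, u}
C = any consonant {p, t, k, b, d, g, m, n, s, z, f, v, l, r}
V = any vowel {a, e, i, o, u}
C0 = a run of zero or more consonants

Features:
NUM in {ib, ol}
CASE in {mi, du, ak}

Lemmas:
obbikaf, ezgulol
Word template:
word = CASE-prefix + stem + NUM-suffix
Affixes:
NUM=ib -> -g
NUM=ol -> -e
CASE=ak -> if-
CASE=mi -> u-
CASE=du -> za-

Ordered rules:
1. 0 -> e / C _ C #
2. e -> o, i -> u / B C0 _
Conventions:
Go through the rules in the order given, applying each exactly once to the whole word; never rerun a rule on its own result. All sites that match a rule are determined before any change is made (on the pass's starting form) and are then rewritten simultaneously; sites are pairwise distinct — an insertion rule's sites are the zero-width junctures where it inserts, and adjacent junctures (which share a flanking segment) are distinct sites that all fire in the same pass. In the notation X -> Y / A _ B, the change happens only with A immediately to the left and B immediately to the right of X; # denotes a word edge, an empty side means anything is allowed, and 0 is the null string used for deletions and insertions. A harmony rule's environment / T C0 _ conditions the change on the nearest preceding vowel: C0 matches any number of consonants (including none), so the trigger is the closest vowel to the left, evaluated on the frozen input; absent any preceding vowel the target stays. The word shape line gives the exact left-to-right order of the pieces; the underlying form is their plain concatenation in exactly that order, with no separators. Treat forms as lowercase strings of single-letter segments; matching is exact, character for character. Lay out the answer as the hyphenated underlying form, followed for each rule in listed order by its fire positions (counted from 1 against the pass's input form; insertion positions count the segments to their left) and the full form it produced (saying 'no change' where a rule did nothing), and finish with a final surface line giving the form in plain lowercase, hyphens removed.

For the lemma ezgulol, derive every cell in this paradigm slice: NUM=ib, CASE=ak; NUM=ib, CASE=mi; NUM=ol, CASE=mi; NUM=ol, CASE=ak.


cell NUM=ib, CASE=ak:
underlying: if-ezgulol-g
1. 0 -> e / C _ C #: inserts after position(s) 9: ifezguloleg
2. e -> o, i -> u / B C0 _: fires at position(s) 10: ifezgulolog
surface: ifezgulolog

cell NUM=ib, CASE=mi:
underlying: u-ezgulol-g
1. 0 -> e / C _ C #: inserts after position(s) 8: uezguloleg
2. e -> o, i -> u / B C0 _: fires at position(s) 2, 9: uozgulolog
surface: uozgulolog

cell NUM=ol, CASE=mi:
underlying: u-ezgulol-e
1. 0 -> e / C _ C #: no change
2. e -> o, i -> u / B C0 _: fires at position(s) 2, 9: uozgulolo
surface: uozgulolo

cell NUM=ol, CASE=ak:
underlying: if-ezgulol-e
1. 0 -> e / C _ C #: no change
2. e -> o, i -> u / B C0 _: fires at position(s) 10: ifezgulolo
surface: ifezgulolo


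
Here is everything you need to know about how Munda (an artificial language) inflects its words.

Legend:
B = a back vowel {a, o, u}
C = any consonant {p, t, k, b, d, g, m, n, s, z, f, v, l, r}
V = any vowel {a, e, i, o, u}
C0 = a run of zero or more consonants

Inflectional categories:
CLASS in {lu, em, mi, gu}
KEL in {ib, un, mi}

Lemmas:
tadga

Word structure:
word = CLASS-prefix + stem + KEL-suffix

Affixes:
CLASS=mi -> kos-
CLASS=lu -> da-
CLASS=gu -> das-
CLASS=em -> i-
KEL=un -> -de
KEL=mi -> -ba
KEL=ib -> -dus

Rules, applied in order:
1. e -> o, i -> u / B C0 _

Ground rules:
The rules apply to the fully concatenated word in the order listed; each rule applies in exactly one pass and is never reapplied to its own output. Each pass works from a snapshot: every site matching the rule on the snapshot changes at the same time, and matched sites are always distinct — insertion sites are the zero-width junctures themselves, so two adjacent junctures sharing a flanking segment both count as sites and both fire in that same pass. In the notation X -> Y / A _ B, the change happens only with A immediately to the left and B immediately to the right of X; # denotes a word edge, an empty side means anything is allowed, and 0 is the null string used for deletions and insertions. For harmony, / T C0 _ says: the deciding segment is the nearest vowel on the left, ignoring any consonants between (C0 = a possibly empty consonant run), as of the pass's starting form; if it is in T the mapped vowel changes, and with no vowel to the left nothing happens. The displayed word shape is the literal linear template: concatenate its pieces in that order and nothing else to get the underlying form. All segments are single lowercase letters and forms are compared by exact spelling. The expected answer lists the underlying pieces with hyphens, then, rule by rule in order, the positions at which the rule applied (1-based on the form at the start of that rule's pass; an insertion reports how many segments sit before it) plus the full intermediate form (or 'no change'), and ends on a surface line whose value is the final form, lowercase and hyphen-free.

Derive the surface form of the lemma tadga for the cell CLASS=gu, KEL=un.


underlying: das-tadga-de
1. e -> o, i -> u / B C0 _: fires at position(s) 10: dastadgado
surface: dastadgado


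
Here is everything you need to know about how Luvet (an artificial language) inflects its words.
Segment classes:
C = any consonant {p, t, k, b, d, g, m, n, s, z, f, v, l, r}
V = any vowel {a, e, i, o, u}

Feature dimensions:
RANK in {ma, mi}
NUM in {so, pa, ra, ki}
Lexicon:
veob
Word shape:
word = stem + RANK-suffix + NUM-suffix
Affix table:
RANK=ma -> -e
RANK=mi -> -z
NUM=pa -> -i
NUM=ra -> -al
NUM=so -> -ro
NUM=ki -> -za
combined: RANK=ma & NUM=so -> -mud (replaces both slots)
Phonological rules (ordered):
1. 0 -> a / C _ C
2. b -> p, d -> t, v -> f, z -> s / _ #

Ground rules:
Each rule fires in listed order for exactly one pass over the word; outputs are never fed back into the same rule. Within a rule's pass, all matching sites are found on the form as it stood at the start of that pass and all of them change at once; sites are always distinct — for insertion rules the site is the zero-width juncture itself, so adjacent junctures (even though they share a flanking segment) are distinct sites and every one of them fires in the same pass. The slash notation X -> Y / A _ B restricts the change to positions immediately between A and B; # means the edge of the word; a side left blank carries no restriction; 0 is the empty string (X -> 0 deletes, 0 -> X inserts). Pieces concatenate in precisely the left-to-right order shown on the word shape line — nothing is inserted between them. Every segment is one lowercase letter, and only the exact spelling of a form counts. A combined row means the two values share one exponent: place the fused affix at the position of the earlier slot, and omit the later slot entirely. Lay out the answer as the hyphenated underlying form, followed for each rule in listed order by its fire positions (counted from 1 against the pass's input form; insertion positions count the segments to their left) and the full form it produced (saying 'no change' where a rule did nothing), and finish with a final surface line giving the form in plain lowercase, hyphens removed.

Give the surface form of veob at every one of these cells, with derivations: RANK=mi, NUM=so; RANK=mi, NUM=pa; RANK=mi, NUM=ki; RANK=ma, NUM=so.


cell RANK=mi, NUM=so:
underlying: veob-z-ro
1. 0 -> a / C _ C: inserts after position(s) 4, 5: veobazaro
2. b -> p, d -> t, v -> f, z -> s / _ #: no change
surface: veobazaro

cell RANK=mi, NUM=pa:
underlying: veob-z-i
1. 0 -> a / C _ C: inserts after position(s) 4: veobazi
2. b -> p, d -> t, v -> f, z -> s / _ #: no change
surface: veobazi

cell RANK=mi, NUM=ki:
underlying: veob-z-za
1. 0 -> a / C _ C: inserts after position(s) 4, 5: veobazaza
2. b -> p, d -> t, v -> f, z -> s / _ #: no change
surface: veobazaza

cell RANK=ma, NUM=so:
underlying: veob-mud
1. 0 -> a / C _ C: inserts after position(s) 4: veobamud
2. b -> p, d -> t, v -> f, z -> s / _ #: fires at position(s) 8: veobamut
surface: veobamut


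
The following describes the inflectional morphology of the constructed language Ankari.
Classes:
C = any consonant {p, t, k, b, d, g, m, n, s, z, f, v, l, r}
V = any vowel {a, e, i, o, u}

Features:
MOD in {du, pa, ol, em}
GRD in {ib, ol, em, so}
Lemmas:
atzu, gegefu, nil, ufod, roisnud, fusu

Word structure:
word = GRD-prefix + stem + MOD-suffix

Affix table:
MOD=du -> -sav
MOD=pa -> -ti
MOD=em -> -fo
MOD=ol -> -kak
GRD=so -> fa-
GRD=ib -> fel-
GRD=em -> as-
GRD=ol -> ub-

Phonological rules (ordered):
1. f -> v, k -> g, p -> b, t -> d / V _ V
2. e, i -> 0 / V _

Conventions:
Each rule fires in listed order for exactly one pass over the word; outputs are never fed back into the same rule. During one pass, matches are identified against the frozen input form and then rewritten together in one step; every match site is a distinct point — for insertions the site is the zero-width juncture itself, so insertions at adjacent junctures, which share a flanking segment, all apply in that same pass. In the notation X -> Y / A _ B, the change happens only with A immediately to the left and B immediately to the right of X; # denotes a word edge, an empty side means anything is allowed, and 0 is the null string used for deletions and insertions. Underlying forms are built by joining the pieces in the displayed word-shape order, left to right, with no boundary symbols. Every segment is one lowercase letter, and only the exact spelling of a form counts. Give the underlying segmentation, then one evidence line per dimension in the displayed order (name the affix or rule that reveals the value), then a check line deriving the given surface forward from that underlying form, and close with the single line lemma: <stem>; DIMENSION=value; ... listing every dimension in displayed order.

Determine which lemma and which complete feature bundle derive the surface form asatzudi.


underlying: as-atzu-ti
MOD=pa - signalled by the affix -ti
GRD=em - signalled by the affix as-
check: asatzuti -> asatzudi -> asatzudi
lemma: atzu; MOD=pa; GRD=em


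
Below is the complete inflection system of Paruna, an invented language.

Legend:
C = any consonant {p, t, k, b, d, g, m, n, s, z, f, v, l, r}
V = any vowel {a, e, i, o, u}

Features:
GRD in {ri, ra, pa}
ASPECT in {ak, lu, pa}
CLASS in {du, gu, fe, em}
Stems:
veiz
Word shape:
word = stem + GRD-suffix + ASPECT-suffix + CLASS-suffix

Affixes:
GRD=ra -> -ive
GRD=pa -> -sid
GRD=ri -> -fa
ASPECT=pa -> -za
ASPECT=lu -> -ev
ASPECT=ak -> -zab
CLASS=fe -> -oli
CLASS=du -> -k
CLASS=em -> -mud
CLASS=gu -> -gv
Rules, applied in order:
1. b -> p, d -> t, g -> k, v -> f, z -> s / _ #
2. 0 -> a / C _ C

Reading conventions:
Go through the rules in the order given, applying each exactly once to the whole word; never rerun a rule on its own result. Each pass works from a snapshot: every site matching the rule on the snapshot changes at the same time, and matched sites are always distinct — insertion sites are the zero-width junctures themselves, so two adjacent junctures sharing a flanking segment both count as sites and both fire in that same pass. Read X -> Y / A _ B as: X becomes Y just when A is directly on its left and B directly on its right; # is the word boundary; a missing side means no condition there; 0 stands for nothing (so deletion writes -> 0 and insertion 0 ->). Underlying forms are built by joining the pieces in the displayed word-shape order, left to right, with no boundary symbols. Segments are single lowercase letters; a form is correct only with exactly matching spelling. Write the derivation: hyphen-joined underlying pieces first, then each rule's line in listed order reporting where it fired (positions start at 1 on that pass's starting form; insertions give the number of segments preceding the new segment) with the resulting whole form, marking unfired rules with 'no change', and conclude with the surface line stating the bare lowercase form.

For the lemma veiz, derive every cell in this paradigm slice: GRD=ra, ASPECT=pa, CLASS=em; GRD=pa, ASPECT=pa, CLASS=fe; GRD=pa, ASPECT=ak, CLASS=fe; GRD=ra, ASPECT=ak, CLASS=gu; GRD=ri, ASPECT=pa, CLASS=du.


cell GRD=ra, ASPECT=pa, CLASS=em:
underlying: veiz-ive-za-mud
1. b -> p, d -> t, g -> k, v -> f, z -> s / _ #: fires at position(s) 12: veizivezamut
2. 0 -> a / C _ C: no change
surface: veizivezamut

cell GRD=pa, ASPECT=pa, CLASS=fe:
underlying: veiz-sid-za-oli
1. b -> p, d -> t, g -> k, v -> f, z -> s / _ #: no change
2. 0 -> a / C _ C: inserts after position(s) 4, 7: veizasidazaoli
surface: veizasidazaoli

cell GRD=pa, ASPECT=ak, CLASS=fe:
underlying: veiz-sid-zab-oli
1. b -> p, d -> t, g -> k, v -> f, z -> s / _ #: no change
2. 0 -> a / C _ C: inserts after position(s) 4, 7: veizasidazaboli
surface: veizasidazaboli

cell GRD=ra, ASPECT=ak, CLASS=gu:
underlying: veiz-ive-zab-gv
1. b -> p, d -> t, g -> k, v -> f, z -> s / _ #: fires at position(s) 12: veizivezabgf
2. 0 -> a / C _ C: inserts after position(s) 10, 11: veizivezabagaf
surface: veizivezabagaf

cell GRD=ri, ASPECT=pa, CLASS=du:
underlying: veiz-fa-za-k
1. b -> p, d -> t, g -> k, v -> f, z -> s / _ #: no change
2. 0 -> a / C _ C: inserts after position(s) 4: veizafazak
surface: veizafazak


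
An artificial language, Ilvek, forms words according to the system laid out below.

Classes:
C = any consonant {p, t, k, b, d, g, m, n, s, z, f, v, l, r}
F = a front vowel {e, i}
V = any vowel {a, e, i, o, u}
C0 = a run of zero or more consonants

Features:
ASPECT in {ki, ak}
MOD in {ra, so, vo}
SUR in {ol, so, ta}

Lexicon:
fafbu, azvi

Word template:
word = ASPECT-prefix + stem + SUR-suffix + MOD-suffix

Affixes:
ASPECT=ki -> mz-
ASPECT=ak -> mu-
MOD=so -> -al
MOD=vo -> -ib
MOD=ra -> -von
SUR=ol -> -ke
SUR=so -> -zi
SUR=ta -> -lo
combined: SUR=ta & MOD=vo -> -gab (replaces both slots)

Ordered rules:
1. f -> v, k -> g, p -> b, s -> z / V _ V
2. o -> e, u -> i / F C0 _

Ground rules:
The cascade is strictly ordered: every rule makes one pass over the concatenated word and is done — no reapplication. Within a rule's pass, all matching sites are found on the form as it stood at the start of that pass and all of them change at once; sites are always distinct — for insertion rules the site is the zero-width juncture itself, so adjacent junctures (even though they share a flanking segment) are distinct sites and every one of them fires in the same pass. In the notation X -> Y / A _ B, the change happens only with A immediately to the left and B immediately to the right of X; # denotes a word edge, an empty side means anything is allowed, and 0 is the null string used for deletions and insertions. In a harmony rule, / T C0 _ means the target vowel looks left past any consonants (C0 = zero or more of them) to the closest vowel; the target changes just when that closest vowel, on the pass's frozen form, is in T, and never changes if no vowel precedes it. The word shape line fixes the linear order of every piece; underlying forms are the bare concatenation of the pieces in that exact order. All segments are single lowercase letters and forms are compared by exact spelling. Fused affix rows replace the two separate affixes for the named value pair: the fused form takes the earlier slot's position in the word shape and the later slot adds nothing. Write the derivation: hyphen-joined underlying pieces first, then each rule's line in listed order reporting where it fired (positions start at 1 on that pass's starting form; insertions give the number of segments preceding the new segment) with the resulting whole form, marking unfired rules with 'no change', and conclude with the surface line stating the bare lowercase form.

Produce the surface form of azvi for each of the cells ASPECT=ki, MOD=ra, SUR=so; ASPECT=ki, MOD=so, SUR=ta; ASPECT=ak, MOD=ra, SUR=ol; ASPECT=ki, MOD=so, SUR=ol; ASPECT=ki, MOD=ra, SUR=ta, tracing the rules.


cell ASPECT=ki, MOD=ra, SUR=so:
underlying: mz-azvi-zi-von
1. f -> v, k -> g, p -> b, s -> z / V _ V: no change
2. o -> e, u -> i / F C0 _: fires at position(s) 10: mzazviziven
surface: mzazviziven

cell ASPECT=ki, MOD=so, SUR=ta:
underlying: mz-azvi-lo-al
1. f -> v, k -> g, p -> b, s -> z / V _ V: no change
2. o -> e, u -> i / F C0 _: fires at position(s) 8: mzazvileal
surface: mzazvileal

cell ASPECT=ak, MOD=ra, SUR=ol:
underlying: mu-azvi-ke-von
1. f -> v, k -> g, p -> b, s -> z / V _ V: fires at position(s) 7: muazvigevon
2. o -> e, u -> i / F C0 _: fires at position(s) 10: muazvigeven
surface: muazvigeven

cell ASPECT=ki, MOD=so, SUR=ol:
underlying: mz-azvi-ke-al
1. f -> v, k -> g, p -> b, s -> z / V _ V: fires at position(s) 7: mzazvigeal
2. o -> e, u -> i / F C0 _: no change
surface: mzazvigeal

cell ASPECT=ki, MOD=ra, SUR=ta:
underlying: mz-azvi-lo-von
1. f -> v, k -> g, p -> b, s -> z / V _ V: no change
2. o -> e, u -> i / F C0 _: fires at position(s) 8: mzazvilevon
surface: mzazvilevon


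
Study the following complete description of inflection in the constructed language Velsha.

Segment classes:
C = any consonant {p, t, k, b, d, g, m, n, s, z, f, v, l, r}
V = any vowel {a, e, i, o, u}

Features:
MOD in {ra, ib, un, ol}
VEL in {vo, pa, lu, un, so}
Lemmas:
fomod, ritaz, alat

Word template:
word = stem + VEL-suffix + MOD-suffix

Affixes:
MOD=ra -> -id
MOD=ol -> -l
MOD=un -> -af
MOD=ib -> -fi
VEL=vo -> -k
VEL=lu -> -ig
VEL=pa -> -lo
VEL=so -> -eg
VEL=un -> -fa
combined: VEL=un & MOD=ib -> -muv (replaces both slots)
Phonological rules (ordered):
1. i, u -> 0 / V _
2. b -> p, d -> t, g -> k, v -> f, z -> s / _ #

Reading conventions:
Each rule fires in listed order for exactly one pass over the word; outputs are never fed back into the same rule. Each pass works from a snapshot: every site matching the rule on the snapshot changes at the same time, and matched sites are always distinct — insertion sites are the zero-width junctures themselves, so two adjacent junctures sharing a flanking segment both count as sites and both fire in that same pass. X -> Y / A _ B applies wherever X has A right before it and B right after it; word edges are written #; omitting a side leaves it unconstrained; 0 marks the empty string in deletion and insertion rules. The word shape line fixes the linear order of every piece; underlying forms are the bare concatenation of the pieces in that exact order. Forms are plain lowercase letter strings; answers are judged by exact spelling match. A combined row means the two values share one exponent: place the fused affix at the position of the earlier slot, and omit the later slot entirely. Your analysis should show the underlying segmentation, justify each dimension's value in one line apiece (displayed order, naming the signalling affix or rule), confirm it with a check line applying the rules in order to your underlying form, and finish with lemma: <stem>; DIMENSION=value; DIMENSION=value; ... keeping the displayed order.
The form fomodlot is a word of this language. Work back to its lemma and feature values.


underlying: fomod-lo-id
MOD=ra - signalled by the affix -id
VEL=pa - signalled by the affix -lo
check: fomodloid -> fomodlod -> fomodlot
lemma: fomod; MOD=ra; VEL=pa


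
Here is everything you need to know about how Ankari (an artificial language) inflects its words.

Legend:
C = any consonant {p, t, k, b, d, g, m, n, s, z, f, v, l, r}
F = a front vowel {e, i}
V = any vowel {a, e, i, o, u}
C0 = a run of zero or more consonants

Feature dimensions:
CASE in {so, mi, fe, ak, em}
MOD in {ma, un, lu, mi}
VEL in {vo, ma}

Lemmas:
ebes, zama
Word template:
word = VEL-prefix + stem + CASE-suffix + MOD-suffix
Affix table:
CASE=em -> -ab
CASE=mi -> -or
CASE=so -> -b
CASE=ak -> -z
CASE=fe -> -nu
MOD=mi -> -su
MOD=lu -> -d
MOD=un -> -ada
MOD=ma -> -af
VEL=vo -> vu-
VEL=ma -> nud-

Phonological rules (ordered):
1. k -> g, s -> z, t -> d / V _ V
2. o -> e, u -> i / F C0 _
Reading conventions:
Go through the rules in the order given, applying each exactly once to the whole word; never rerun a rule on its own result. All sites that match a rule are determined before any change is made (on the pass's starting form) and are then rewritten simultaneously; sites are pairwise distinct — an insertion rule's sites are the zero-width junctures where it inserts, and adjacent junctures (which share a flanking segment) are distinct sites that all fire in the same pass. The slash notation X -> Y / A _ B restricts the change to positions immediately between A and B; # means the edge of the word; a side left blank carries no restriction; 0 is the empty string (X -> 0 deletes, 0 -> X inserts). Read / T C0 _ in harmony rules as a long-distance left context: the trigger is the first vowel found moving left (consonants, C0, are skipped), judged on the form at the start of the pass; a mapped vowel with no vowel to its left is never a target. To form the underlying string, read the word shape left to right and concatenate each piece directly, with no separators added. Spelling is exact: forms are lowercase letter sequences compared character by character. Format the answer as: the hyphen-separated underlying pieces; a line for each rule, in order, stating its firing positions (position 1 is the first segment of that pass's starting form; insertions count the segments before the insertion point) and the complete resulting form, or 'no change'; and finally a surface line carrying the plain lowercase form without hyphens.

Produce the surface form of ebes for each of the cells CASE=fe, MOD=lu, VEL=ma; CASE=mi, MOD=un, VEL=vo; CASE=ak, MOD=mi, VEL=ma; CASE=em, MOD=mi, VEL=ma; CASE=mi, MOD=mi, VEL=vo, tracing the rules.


cell CASE=fe, MOD=lu, VEL=ma:
underlying: nud-ebes-nu-d
1. k -> g, s -> z, t -> d / V _ V: no change
2. o -> e, u -> i / F C0 _: fires at position(s) 9: nudebesnid
surface: nudebesnid

cell CASE=mi, MOD=un, VEL=vo:
underlying: vu-ebes-or-ada
1. k -> g, s -> z, t -> d / V _ V: fires at position(s) 6: vuebezorada
2. o -> e, u -> i / F C0 _: fires at position(s) 7: vuebezerada
surface: vuebezerada

cell CASE=ak, MOD=mi, VEL=ma:
underlying: nud-ebes-z-su
1. k -> g, s -> z, t -> d / V _ V: no change
2. o -> e, u -> i / F C0 _: fires at position(s) 10: nudebeszsi
surface: nudebeszsi

cell CASE=em, MOD=mi, VEL=ma:
underlying: nud-ebes-ab-su
1. k -> g, s -> z, t -> d / V _ V: fires at position(s) 7: nudebezabsu
2. o -> e, u -> i / F C0 _: no change
surface: nudebezabsu

cell CASE=mi, MOD=mi, VEL=vo:
underlying: vu-ebes-or-su
1. k -> g, s -> z, t -> d / V _ V: fires at position(s) 6: vuebezorsu
2. o -> e, u -> i / F C0 _: fires at position(s) 7: vuebezersu
surface: vuebezersu


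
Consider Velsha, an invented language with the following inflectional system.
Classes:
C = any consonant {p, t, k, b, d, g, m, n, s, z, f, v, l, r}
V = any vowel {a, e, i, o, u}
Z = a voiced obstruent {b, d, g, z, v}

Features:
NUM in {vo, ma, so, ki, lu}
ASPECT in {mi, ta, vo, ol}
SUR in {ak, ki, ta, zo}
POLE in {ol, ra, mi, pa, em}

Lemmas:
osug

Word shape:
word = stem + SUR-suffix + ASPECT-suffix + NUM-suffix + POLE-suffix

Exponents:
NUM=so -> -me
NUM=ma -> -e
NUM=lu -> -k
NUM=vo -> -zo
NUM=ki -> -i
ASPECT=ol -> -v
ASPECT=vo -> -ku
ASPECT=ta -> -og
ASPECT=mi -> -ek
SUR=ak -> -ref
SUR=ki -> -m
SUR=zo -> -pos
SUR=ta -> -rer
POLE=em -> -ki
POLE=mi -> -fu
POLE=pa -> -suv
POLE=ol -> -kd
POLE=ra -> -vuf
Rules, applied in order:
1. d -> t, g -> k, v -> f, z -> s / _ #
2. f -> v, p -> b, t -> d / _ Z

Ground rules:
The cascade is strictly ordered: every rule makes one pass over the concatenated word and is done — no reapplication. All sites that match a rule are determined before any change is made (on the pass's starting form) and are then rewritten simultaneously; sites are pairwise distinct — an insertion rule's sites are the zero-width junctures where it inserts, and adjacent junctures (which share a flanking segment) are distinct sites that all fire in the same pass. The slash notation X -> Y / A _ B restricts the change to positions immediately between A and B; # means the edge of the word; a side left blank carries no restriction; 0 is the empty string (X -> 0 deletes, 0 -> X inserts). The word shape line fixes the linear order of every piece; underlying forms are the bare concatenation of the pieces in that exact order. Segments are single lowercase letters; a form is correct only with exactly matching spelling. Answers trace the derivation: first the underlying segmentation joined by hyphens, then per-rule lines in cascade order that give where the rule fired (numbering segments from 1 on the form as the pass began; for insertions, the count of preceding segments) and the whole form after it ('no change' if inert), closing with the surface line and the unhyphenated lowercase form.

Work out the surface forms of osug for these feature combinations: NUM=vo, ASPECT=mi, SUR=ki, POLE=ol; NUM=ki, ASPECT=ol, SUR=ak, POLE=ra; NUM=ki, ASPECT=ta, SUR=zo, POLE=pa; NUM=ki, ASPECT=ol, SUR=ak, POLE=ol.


cell NUM=vo, ASPECT=mi, SUR=ki, POLE=ol:
underlying: osug-m-ek-zo-kd
1. d -> t, g -> k, v -> f, z -> s / _ #: fires at position(s) 11: osugmekzokt
2. f -> v, p -> b, t -> d / _ Z: no change
surface: osugmekzokt

cell NUM=ki, ASPECT=ol, SUR=ak, POLE=ra:
underlying: osug-ref-v-i-vuf
1. d -> t, g -> k, v -> f, z -> s / _ #: no change
2. f -> v, p -> b, t -> d / _ Z: fires at position(s) 7: osugrevvivuf
surface: osugrevvivuf

cell NUM=ki, ASPECT=ta, SUR=zo, POLE=pa:
underlying: osug-pos-og-i-suv
1. d -> t, g -> k, v -> f, z -> s / _ #: fires at position(s) 13: osugposogisuf
2. f -> v, p -> b, t -> d / _ Z: no change
surface: osugposogisuf

cell NUM=ki, ASPECT=ol, SUR=ak, POLE=ol:
underlying: osug-ref-v-i-kd
1. d -> t, g -> k, v -> f, z -> s / _ #: fires at position(s) 11: osugrefvikt
2. f -> v, p -> b, t -> d / _ Z: fires at position(s) 7: osugrevvikt
surface: osugrevvikt


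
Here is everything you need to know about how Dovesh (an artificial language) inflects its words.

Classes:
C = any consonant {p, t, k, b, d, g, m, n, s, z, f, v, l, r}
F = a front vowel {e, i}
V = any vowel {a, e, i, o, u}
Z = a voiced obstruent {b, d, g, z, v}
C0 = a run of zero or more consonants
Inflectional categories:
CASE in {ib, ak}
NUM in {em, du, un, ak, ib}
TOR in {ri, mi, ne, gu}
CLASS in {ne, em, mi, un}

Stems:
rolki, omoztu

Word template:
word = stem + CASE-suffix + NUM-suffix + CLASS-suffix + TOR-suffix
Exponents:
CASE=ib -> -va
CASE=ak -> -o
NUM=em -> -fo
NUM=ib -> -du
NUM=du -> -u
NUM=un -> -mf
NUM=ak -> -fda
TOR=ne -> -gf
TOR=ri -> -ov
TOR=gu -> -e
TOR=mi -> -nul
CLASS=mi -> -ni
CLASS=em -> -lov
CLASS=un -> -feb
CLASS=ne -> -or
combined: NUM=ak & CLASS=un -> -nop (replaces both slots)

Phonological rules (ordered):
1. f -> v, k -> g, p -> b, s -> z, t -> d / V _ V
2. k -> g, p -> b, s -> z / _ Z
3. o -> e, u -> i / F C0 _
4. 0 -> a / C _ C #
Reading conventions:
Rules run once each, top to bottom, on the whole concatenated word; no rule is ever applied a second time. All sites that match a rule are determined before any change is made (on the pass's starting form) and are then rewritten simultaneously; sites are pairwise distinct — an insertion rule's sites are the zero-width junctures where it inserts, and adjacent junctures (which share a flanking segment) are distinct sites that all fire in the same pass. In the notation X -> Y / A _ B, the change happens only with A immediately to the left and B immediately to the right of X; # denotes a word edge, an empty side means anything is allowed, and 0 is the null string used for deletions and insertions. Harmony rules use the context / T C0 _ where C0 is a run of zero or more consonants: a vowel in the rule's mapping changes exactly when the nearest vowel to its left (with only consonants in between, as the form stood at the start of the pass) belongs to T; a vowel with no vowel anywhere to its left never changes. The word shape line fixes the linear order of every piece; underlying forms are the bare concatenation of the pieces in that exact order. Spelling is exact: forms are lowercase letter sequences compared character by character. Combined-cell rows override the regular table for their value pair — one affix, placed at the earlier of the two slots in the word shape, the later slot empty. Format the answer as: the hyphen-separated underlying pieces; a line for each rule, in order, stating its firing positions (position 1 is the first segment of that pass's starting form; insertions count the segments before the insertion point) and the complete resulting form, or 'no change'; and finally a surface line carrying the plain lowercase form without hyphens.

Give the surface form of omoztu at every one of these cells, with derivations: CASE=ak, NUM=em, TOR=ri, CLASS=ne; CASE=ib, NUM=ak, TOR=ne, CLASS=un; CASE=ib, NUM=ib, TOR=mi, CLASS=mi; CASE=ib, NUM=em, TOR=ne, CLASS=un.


cell CASE=ak, NUM=em, TOR=ri, CLASS=ne:
underlying: omoztu-o-fo-or-ov
1. f -> v, k -> g, p -> b, s -> z, t -> d / V _ V: fires at position(s) 8: omoztuovoorov
2. k -> g, p -> b, s -> z / _ Z: no change
3. o -> e, u -> i / F C0 _: no change
4. 0 -> a / C _ C #: no change
surface: omoztuovoorov

cell CASE=ib, NUM=ak, TOR=ne, CLASS=un:
underlying: omoztu-va-nop-gf
1. f -> v, k -> g, p -> b, s -> z, t -> d / V _ V: no change
2. k -> g, p -> b, s -> z / _ Z: fires at position(s) 11: omoztuvanobgf
3. o -> e, u -> i / F C0 _: no change
4. 0 -> a / C _ C #: inserts after position(s) 12: omoztuvanobgaf
surface: omoztuvanobgaf

cell CASE=ib, NUM=ib, TOR=mi, CLASS=mi:
underlying: omoztu-va-du-ni-nul
1. f -> v, k -> g, p -> b, s -> z, t -> d / V _ V: no change
2. k -> g, p -> b, s -> z / _ Z: no change
3. o -> e, u -> i / F C0 _: fires at position(s) 14: omoztuvaduninil
4. 0 -> a / C _ C #: no change
surface: omoztuvaduninil

cell CASE=ib, NUM=em, TOR=ne, CLASS=un:
underlying: omoztu-va-fo-feb-gf
1. f -> v, k -> g, p -> b, s -> z, t -> d / V _ V: fires at position(s) 9, 11: omoztuvavovebgf
2. k -> g, p -> b, s -> z / _ Z: no change
3. o -> e, u -> i / F C0 _: no change
4. 0 -> a / C _ C #: inserts after position(s) 14: omoztuvavovebgaf
surface: omoztuvavovebgaf


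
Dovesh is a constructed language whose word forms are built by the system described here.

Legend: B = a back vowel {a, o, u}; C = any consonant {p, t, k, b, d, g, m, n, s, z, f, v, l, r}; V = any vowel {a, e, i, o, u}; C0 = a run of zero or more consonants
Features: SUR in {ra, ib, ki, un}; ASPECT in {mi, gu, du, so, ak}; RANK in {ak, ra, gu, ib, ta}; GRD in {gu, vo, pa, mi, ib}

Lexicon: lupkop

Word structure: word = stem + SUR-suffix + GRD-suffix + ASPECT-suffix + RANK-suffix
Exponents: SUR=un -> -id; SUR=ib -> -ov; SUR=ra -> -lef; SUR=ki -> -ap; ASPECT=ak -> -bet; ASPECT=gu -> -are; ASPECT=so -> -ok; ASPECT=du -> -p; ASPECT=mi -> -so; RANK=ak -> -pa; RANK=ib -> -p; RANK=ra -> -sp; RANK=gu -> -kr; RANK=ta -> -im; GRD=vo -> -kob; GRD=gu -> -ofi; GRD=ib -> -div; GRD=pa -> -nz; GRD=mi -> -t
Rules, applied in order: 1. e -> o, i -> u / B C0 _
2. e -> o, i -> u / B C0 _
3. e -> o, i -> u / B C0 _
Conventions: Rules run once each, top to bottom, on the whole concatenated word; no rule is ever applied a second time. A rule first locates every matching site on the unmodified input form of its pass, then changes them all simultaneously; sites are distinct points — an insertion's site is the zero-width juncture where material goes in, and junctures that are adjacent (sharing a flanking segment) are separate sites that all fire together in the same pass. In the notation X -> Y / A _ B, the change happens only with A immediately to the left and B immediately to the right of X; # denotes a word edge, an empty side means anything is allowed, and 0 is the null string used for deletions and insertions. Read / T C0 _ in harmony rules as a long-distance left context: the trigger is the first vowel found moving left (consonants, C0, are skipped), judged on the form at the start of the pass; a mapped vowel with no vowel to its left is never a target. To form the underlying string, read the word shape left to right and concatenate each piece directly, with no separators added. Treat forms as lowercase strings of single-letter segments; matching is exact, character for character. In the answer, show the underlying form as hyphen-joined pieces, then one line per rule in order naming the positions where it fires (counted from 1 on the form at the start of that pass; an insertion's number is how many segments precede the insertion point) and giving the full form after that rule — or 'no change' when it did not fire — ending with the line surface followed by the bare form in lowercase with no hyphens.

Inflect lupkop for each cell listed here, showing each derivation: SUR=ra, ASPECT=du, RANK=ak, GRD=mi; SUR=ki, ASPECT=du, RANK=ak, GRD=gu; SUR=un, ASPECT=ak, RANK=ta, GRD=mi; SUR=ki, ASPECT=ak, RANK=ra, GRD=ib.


cell SUR=ra, ASPECT=du, RANK=ak, GRD=mi:
underlying: lupkop-lef-t-p-pa
1. e -> o, i -> u / B C0 _: fires at position(s) 8: lupkoploftppa
2. e -> o, i -> u / B C0 _: no change
3. e -> o, i -> u / B C0 _: no change
surface: lupkoploftppa

cell SUR=ki, ASPECT=du, RANK=ak, GRD=gu:
underlying: lupkop-ap-ofi-p-pa
1. e -> o, i -> u / B C0 _: fires at position(s) 11: lupkopapofuppa
2. e -> o, i -> u / B C0 _: no change
3. e -> o, i -> u / B C0 _: no change
surface: lupkopapofuppa

cell SUR=un, ASPECT=ak, RANK=ta, GRD=mi:
underlying: lupkop-id-t-bet-im
1. e -> o, i -> u / B C0 _: fires at position(s) 7: lupkopudtbetim
2. e -> o, i -> u / B C0 _: fires at position(s) 11: lupkopudtbotim
3. e -> o, i -> u / B C0 _: fires at position(s) 13: lupkopudtbotum
surface: lupkopudtbotum

cell SUR=ki, ASPECT=ak, RANK=ra, GRD=ib:
underlying: lupkop-ap-div-bet-sp
1. e -> o, i -> u / B C0 _: fires at position(s) 10: lupkopapduvbetsp
2. e -> o, i -> u / B C0 _: fires at position(s) 13: lupkopapduvbotsp
3. e -> o, i -> u / B C0 _: no change
surface: lupkopapduvbotsp


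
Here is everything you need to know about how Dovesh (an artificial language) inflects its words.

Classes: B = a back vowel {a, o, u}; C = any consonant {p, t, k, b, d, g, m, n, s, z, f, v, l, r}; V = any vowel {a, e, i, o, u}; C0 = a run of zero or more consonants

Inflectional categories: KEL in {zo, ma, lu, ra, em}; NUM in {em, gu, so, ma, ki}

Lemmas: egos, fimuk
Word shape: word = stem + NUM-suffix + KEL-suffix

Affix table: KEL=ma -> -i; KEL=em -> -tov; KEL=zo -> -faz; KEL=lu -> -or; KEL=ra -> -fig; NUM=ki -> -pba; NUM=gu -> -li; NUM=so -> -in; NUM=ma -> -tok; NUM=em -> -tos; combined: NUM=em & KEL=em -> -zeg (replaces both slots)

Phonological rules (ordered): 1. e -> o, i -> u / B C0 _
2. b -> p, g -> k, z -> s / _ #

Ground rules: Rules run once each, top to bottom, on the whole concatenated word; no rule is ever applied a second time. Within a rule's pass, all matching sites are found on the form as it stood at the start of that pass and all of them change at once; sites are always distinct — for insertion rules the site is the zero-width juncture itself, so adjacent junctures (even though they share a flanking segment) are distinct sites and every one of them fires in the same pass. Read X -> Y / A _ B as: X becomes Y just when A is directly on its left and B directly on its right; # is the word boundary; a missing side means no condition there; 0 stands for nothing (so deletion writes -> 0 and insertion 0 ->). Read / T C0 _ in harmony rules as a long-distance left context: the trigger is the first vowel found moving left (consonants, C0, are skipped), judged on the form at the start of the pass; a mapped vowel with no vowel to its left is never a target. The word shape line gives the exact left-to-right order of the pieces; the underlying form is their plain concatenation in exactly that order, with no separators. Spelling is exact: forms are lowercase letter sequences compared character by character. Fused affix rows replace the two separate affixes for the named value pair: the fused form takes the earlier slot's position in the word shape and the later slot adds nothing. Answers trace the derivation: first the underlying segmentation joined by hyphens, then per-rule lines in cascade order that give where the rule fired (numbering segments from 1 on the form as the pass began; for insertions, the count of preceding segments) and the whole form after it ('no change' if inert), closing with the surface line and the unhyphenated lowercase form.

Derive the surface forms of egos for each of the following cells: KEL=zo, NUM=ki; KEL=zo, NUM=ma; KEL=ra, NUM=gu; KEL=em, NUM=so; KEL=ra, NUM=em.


cell KEL=zo, NUM=ki:
underlying: egos-pba-faz
1. e -> o, i -> u / B C0 _: no change
2. b -> p, g -> k, z -> s / _ #: fires at position(s) 10: egospbafas
surface: egospbafas

cell KEL=zo, NUM=ma:
underlying: egos-tok-faz
1. e -> o, i -> u / B C0 _: no change
2. b -> p, g -> k, z -> s / _ #: fires at position(s) 10: egostokfas
surface: egostokfas

cell KEL=ra, NUM=gu:
underlying: egos-li-fig
1. e -> o, i -> u / B C0 _: fires at position(s) 6: egoslufig
2. b -> p, g -> k, z -> s / _ #: fires at position(s) 9: egoslufik
surface: egoslufik

cell KEL=em, NUM=so:
underlying: egos-in-tov
1. e -> o, i -> u / B C0 _: fires at position(s) 5: egosuntov
2. b -> p, g -> k, z -> s / _ #: no change
surface: egosuntov

cell KEL=ra, NUM=em:
underlying: egos-tos-fig
1. e -> o, i -> u / B C0 _: fires at position(s) 9: egostosfug
2. b -> p, g -> k, z -> s / _ #: fires at position(s) 10: egostosfuk
surface: egostosfuk


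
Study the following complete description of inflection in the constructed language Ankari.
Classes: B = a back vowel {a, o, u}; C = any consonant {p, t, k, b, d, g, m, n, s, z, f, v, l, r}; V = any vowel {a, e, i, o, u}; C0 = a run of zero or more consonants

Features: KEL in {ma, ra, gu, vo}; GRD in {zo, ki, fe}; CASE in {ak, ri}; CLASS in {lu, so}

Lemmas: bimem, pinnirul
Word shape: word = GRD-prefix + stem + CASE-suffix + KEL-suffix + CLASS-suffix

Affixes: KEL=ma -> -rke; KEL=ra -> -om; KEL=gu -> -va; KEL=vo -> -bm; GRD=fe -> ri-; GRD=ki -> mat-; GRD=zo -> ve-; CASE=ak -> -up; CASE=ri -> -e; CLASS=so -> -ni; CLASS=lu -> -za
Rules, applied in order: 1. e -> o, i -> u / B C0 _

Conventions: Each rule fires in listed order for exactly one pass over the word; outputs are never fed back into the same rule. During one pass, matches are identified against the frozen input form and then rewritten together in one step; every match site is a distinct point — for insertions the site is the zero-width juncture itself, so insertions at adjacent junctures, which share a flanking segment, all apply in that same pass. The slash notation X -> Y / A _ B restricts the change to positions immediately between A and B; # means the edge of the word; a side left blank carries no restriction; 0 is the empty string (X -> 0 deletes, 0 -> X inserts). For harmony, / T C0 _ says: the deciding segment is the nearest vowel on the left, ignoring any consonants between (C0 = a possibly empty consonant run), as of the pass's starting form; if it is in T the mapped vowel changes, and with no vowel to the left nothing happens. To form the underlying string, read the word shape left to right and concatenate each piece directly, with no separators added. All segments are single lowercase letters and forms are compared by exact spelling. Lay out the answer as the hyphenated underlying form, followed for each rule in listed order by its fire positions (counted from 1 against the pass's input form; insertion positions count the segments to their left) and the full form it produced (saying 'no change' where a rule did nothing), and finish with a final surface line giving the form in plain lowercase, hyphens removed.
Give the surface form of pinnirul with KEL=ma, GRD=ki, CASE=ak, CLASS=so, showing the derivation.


underlying: mat-pinnirul-up-rke-ni
1. e -> o, i -> u / B C0 _: fires at position(s) 5, 16: matpunniruluprkoni
surface: matpunniruluprkoni


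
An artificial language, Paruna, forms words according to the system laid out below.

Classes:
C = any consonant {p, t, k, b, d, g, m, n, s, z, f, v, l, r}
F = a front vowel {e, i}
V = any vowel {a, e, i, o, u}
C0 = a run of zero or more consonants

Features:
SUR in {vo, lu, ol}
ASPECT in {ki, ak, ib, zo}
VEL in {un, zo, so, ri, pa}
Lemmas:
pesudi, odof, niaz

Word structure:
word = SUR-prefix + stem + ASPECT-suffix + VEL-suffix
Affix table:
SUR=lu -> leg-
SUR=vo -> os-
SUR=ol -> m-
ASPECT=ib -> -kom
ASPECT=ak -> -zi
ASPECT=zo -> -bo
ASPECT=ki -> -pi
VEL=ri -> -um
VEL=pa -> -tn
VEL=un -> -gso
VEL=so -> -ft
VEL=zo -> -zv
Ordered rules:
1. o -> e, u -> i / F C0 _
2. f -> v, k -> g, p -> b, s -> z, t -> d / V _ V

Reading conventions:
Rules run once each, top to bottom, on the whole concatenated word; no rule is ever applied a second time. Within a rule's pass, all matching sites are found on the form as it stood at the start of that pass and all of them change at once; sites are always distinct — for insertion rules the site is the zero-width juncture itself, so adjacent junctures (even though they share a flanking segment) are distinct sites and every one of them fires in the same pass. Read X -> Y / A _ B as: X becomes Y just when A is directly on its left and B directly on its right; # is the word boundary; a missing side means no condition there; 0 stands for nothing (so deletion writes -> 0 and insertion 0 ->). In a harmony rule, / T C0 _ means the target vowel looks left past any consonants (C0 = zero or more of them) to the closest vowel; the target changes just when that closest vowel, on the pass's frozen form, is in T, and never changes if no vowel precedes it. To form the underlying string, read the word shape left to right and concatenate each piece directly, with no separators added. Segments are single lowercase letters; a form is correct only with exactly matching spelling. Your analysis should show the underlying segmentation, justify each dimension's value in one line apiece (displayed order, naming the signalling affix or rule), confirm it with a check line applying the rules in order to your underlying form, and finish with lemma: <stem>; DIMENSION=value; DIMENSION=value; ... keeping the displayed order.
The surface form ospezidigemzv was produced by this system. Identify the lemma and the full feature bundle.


underlying: os-pesudi-kom-zv
SUR=vo - signalled by the affix os-
ASPECT=ib - signalled by the affix -kom
VEL=zo - signalled by the affix -zv
check: ospesudikomzv -> ospesidikemzv -> ospezidigemzv
lemma: pesudi; SUR=vo; ASPECT=ib; VEL=zo
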